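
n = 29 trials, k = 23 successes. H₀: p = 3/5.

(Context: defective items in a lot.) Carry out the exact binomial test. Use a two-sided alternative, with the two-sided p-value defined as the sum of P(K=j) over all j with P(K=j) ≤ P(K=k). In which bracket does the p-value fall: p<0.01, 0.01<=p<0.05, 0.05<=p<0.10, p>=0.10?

Exact binomial: n=29, k=23, p₀=3/5=0.6000
P(X=j) = C(n,j)·p₀^j·(1−p₀)^(n−j); p = Σ P(X=j) over j with P(X=j) ≤ P(X=23)
p-value (two-sided) = 0.03681
→ bracket: 0.01<=p<0.05

p-value bracket: 0.01<=p<0.05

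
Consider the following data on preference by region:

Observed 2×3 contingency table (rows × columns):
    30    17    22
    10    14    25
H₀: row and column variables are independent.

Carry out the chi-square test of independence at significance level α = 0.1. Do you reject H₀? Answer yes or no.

Row totals [69, 49], col totals [40, 31, 47], n=118
χ² = (30−23.39)²/23.39 + (17−18.13)²/18.13 + (22−27.48)²/27.48 + (10−16.61)²/16.61 + (14−12.87)²/12.87 + (25−19.52)²/19.52 = 7.3017
df = 2
p-value (upper-tail) = 0.02597
At α=0.1: p < α → reject H₀

reject H₀: yes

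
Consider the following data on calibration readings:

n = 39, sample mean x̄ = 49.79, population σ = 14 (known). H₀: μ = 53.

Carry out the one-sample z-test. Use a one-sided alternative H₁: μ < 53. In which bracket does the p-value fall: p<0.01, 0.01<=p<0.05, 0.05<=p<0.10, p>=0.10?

p-value bracket: 0.05<=p<0.10

SE = σ/√n = 14/√39 = 2.2418
z = (x̄−μ₀)/SE = (49.79−53)/2.2418 = -1.4319
p-value (one-sided, H₁ less) = 0.07609
→ bracket: 0.05<=p<0.10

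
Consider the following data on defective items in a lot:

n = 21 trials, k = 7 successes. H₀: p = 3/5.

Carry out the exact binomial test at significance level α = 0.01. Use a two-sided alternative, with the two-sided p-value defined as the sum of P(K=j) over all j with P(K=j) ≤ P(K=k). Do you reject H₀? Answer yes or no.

Exact binomial: n=21, k=7, p₀=3/5=0.6000
P(X=j) = C(n,j)·p₀^j·(1−p₀)^(n−j); p = Σ P(X=j) over j with P(X=j) ≤ P(X=7)
p-value (two-sided) = 0.02331
At α=0.01: p ≥ α → fail to reject H₀

reject H₀: no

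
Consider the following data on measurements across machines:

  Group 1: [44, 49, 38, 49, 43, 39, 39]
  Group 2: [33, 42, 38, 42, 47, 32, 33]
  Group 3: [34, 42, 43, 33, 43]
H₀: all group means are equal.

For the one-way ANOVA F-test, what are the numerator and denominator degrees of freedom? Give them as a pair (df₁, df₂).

degrees of freedom = [2, 16]

k = 3 groups, N = 19 total
df = (k−1, N−k) = (3−1, 19−3) = (2, 16)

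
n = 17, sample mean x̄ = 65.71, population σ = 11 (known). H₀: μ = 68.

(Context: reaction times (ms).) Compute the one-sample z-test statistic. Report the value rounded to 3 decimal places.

test statistic = -0.858

SE = σ/√n = 11/√17 = 2.6679
z = (x̄−μ₀)/SE = (65.71−68)/2.6679 = -0.8584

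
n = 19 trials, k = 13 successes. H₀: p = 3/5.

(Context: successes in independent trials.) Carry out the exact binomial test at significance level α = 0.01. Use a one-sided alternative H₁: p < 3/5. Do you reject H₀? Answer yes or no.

reject H₀: no

Exact binomial: n=19, k=13, p₀=3/5=0.6000
P(X≤13) from Σ C(n,i)·p₀^i·(1−p₀)^(n−i)
p-value (one-sided, H₁ less) = 0.83708
At α=0.01: p ≥ α → fail to reject H₀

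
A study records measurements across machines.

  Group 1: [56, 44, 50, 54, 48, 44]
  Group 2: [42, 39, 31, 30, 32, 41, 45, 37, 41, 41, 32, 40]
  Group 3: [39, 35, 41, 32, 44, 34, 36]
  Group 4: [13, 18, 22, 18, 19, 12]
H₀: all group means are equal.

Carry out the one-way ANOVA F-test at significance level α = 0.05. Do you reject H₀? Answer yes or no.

Group means [49.33, 37.58, 37.29, 17.00], grand mean 35.806
SSB = Σnᵢ(x̄ᵢ−x̄)² = 3273.160; SSW = ΣΣ(x−x̄ᵢ)² = 585.679
MSB = 3273.160/3 = 1091.0534; MSW = 585.679/27 = 21.6918
F = MSB/MSW = 50.2980
df = (3, 27)
p-value (upper-tail) = 0.00000
At α=0.05: p < α → reject H₀

reject H₀: yes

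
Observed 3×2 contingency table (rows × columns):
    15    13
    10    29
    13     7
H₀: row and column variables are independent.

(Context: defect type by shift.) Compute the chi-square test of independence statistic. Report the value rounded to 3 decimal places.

test statistic = 9.968

Row totals [28, 39, 20], col totals [38, 49], n=87
χ² = (15−12.23)²/12.23 + (13−15.77)²/15.77 + (10−17.03)²/17.03 + (29−21.97)²/21.97 + (13−8.74)²/8.74 + (7−11.26)²/11.26 = 9.9678
df = 2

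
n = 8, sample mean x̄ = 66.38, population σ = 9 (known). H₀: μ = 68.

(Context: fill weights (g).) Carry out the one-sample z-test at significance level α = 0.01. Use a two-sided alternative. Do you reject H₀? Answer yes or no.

SE = σ/√n = 9/√8 = 3.1820
z = (x̄−μ₀)/SE = (66.38−68)/3.1820 = -0.5091
p-value (two-sided) = 0.61067
At α=0.01: p ≥ α → fail to reject H₀

reject H₀: no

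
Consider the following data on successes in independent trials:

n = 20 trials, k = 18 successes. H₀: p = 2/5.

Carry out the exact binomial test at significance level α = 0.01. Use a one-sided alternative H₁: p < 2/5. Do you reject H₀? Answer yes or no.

Exact binomial: n=20, k=18, p₀=2/5=0.4000
P(X≤18) from Σ C(n,i)·p₀^i·(1−p₀)^(n−i)
p-value (one-sided, H₁ less) = 1.00000
At α=0.01: p ≥ α → fail to reject H₀

reject H₀: no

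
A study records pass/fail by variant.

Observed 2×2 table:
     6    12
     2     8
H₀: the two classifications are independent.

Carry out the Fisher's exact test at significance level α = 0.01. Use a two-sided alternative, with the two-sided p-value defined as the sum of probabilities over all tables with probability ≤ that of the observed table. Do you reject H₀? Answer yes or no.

reject H₀: no

Margins: r₁=18, r₂=10, c₁=8, c₂=20, n=28
p_obs = C(18,6)·C(10,2)/C(28,8); sum pmf over tables with pmf ≤ p_obs
p-value (two-sided) = 0.66920
At α=0.01: p ≥ α → fail to reject H₀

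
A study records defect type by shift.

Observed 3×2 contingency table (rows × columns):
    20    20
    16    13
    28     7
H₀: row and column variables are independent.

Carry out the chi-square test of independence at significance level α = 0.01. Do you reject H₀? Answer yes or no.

reject H₀: no

Row totals [40, 29, 35], col totals [64, 40], n=104
χ² = (20−24.62)²/24.62 + (20−15.38)²/15.38 + (16−17.85)²/17.85 + (13−11.15)²/11.15 + (28−21.54)²/21.54 + (7−13.46)²/13.46 = 7.7866
df = 2
p-value (upper-tail) = 0.02038
At α=0.01: p ≥ α → fail to reject H₀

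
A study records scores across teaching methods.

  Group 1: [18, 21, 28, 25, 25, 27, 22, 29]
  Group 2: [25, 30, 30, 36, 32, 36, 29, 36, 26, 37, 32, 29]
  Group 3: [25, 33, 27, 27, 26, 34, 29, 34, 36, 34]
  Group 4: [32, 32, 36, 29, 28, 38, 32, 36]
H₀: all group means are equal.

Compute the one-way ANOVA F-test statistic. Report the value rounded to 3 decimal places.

Group means [24.38, 31.50, 30.50, 32.88], grand mean 30.026
SSB = Σnᵢ(x̄ᵢ−x̄)² = 348.724; SSW = ΣΣ(x−x̄ᵢ)² = 518.250
MSB = 348.724/3 = 116.2412; MSW = 518.250/34 = 15.2426
F = MSB/MSW = 7.6261
df = (3, 34)

test statistic = 7.626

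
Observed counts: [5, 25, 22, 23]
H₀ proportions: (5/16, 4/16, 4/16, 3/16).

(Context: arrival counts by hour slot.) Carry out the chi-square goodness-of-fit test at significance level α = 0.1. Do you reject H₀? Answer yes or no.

reject H₀: yes

n = 75; E_i = n·p_i = [23.44, 18.75, 18.75, 14.06]
χ² = (5−23.44)²/23.44 + (25−18.75)²/18.75 + (22−18.75)²/18.75 + (23−14.06)²/14.06 = 22.8311
df = 3
p-value (upper-tail) = 0.00004
At α=0.1: p < α → reject H₀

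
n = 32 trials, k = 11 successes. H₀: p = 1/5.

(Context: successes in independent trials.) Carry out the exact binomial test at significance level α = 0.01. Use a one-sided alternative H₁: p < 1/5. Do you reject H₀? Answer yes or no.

reject H₀: no

Exact binomial: n=32, k=11, p₀=1/5=0.2000
P(X≤11) from Σ C(n,i)·p₀^i·(1−p₀)^(n−i)
p-value (one-sided, H₁ less) = 0.98328
At α=0.01: p ≥ α → fail to reject H₀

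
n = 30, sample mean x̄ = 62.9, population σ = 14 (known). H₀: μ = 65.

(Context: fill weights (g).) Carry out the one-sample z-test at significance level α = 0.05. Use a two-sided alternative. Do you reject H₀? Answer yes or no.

SE = σ/√n = 14/√30 = 2.5560
z = (x̄−μ₀)/SE = (62.9−65)/2.5560 = -0.8216
p-value (two-sided) = 0.41131
At α=0.05: p ≥ α → fail to reject H₀

reject H₀: no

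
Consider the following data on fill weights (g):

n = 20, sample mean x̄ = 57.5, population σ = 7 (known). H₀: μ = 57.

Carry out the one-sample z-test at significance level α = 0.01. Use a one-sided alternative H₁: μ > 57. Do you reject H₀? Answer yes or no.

SE = σ/√n = 7/√20 = 1.5652
z = (x̄−μ₀)/SE = (57.5−57)/1.5652 = 0.3194
p-value (one-sided, H₁ greater) = 0.37470
At α=0.01: p ≥ α → fail to reject H₀

reject H₀: no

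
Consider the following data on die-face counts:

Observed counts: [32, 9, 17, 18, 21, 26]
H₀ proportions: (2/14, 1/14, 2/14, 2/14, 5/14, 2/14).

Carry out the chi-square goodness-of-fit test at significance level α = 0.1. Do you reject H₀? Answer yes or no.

n = 123; E_i = n·p_i = [17.57, 8.79, 17.57, 17.57, 43.93, 17.57]
χ² = (32−17.57)²/17.57 + (9−8.79)²/8.79 + (17−17.57)²/17.57 + (18−17.57)²/17.57 + (21−43.93)²/43.93 + (26−17.57)²/17.57 = 27.8927
df = 5
p-value (upper-tail) = 0.00004
At α=0.1: p < α → reject H₀

reject H₀: yes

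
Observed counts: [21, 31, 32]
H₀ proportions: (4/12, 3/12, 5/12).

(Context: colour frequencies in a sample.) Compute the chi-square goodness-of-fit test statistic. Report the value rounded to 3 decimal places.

test statistic = 6.769

n = 84; E_i = n·p_i = [28.00, 21.00, 35.00]
χ² = (21−28.00)²/28.00 + (31−21.00)²/21.00 + (32−35.00)²/35.00 = 6.7690
df = 2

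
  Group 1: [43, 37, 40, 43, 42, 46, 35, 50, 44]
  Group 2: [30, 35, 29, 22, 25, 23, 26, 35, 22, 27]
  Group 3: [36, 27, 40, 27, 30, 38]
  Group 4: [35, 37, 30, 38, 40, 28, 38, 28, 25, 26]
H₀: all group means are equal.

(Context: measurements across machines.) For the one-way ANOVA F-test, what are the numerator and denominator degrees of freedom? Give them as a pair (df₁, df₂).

k = 4 groups, N = 35 total
df = (k−1, N−k) = (4−1, 35−4) = (3, 31)

degrees of freedom = [3, 31]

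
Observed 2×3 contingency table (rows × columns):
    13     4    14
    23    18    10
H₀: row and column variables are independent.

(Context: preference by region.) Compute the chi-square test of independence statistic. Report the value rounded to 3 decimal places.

Row totals [31, 51], col totals [36, 22, 24], n=82
χ² = (13−13.61)²/13.61 + (4−8.32)²/8.32 + (14−9.07)²/9.07 + (23−22.39)²/22.39 + (18−13.68)²/13.68 + (10−14.93)²/14.93 = 7.9483
df = 2

test statistic = 7.948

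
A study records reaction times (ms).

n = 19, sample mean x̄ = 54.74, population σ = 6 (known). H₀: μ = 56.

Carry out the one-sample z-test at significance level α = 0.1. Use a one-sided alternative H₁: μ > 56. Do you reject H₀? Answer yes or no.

SE = σ/√n = 6/√19 = 1.3765
z = (x̄−μ₀)/SE = (54.74−56)/1.3765 = -0.9154
p-value (one-sided, H₁ greater) = 0.82000
At α=0.1: p ≥ α → fail to reject H₀

reject H₀: no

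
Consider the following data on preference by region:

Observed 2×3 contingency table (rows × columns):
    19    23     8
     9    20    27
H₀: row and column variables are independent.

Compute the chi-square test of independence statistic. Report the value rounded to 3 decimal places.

Row totals [50, 56], col totals [28, 43, 35], n=106
χ² = (19−13.21)²/13.21 + (23−20.28)²/20.28 + (8−16.51)²/16.51 + (9−14.79)²/14.79 + (20−22.72)²/22.72 + (27−18.49)²/18.49 = 13.7996
df = 2

test statistic = 13.800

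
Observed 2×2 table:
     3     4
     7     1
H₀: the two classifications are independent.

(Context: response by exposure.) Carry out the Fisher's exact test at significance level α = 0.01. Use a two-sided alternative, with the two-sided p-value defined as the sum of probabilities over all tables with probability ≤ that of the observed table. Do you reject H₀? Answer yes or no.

reject H₀: no

Margins: r₁=7, r₂=8, c₁=10, c₂=5, n=15
p_obs = C(7,3)·C(8,7)/C(15,10); sum pmf over tables with pmf ≤ p_obs
p-value (two-sided) = 0.11888
At α=0.01: p ≥ α → fail to reject H₀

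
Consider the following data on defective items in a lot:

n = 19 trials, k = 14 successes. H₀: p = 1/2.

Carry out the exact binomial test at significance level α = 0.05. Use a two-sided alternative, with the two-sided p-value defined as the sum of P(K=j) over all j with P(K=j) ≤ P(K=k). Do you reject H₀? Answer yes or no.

reject H₀: no

Exact binomial: n=19, k=14, p₀=1/2=0.5000
P(X=j) = C(n,j)·p₀^j·(1−p₀)^(n−j); p = Σ P(X=j) over j with P(X=j) ≤ P(X=14)
p-value (two-sided) = 0.06357
At α=0.05: p ≥ α → fail to reject H₀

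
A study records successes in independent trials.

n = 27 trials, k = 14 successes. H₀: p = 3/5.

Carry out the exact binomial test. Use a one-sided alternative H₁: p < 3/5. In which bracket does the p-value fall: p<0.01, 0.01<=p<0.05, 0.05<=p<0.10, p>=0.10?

Exact binomial: n=27, k=14, p₀=3/5=0.6000
P(X≤14) from Σ C(n,i)·p₀^i·(1−p₀)^(n−i)
p-value (one-sided, H₁ less) = 0.25014
→ bracket: p>=0.10

p-value bracket: p>=0.10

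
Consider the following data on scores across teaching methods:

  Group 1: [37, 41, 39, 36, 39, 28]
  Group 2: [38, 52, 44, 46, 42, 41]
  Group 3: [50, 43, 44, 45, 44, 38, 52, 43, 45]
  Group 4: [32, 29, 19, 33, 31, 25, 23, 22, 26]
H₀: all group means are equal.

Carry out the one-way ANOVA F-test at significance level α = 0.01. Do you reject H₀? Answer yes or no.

reject H₀: yes

Group means [36.67, 43.83, 44.89, 26.67], grand mean 37.567
SSB = Σnᵢ(x̄ᵢ−x̄)² = 1792.311; SSW = ΣΣ(x−x̄ᵢ)² = 545.056
MSB = 1792.311/3 = 597.4370; MSW = 545.056/26 = 20.9637
F = MSB/MSW = 28.4987
df = (3, 26)
p-value (upper-tail) = 0.00000
At α=0.01: p < α → reject H₀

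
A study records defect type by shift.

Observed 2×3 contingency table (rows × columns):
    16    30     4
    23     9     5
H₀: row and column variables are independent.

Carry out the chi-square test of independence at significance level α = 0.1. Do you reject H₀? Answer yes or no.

reject H₀: yes

Row totals [50, 37], col totals [39, 39, 9], n=87
χ² = (16−22.41)²/22.41 + (30−22.41)²/22.41 + (4−5.17)²/5.17 + (23−16.59)²/16.59 + (9−16.59)²/16.59 + (5−3.83)²/3.83 = 10.9778
df = 2
p-value (upper-tail) = 0.00413
At α=0.1: p < α → reject H₀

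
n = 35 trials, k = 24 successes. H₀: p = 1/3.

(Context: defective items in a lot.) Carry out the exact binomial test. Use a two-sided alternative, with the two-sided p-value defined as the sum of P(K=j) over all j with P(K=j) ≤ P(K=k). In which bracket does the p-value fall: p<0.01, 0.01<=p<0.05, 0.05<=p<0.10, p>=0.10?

Exact binomial: n=35, k=24, p₀=1/3=0.3333
P(X=j) = C(n,j)·p₀^j·(1−p₀)^(n−j); p = Σ P(X=j) over j with P(X=j) ≤ P(X=24)
p-value (two-sided) = 0.00003
→ bracket: p<0.01

p-value bracket: p<0.01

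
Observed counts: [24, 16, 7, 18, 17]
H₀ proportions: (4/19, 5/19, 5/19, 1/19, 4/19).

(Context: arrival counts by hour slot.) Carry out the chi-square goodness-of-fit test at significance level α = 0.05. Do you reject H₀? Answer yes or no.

reject H₀: yes

n = 82; E_i = n·p_i = [17.26, 21.58, 21.58, 4.32, 17.26]
χ² = (24−17.26)²/17.26 + (16−21.58)²/21.58 + (7−21.58)²/21.58 + (18−4.32)²/4.32 + (17−17.26)²/17.26 = 57.3140
df = 4
p-value (upper-tail) = 0.00000
At α=0.05: p < α → reject H₀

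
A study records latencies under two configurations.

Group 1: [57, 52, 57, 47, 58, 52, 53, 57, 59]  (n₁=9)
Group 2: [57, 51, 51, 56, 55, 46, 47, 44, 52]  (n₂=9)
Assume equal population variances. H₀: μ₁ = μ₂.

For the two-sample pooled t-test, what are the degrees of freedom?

degrees of freedom = 16

df = n₁ + n₂ − 2 = 9 + 9 − 2 = 16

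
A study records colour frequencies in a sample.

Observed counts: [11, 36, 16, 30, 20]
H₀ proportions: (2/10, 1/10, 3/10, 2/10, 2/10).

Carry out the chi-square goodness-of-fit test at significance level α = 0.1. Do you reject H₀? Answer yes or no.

n = 113; E_i = n·p_i = [22.60, 11.30, 33.90, 22.60, 22.60]
χ² = (11−22.60)²/22.60 + (36−11.30)²/11.30 + (16−33.90)²/33.90 + (30−22.60)²/22.60 + (20−22.60)²/22.60 = 72.1180
df = 4
p-value (upper-tail) = 0.00000
At α=0.1: p < α → reject H₀

reject H₀: yes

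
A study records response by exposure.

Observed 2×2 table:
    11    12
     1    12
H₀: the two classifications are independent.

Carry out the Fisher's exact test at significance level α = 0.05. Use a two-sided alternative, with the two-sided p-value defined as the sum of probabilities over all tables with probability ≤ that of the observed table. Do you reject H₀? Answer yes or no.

Margins: r₁=23, r₂=13, c₁=12, c₂=24, n=36
p_obs = C(23,11)·C(13,1)/C(36,12); sum pmf over tables with pmf ≤ p_obs
p-value (two-sided) = 0.02530
At α=0.05: p < α → reject H₀

reject H₀: yes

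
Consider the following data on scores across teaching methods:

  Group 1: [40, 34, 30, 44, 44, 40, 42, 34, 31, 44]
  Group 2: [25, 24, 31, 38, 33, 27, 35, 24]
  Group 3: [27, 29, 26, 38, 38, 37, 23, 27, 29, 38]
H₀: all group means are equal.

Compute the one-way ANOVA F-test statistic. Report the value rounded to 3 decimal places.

Group means [38.30, 29.62, 31.20], grand mean 33.286
SSB = Σnᵢ(x̄ᵢ−x̄)² = 402.139; SSW = ΣΣ(x−x̄ᵢ)² = 791.575
MSB = 402.139/2 = 201.0696; MSW = 791.575/25 = 31.6630
F = MSB/MSW = 6.3503
df = (2, 25)

test statistic = 6.350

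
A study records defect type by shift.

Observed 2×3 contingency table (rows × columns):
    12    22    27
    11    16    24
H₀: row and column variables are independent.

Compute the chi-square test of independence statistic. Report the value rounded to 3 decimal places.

test statistic = 0.277

Row totals [61, 51], col totals [23, 38, 51], n=112
χ² = (12−12.53)²/12.53 + (22−20.70)²/20.70 + (27−27.78)²/27.78 + (11−10.47)²/10.47 + (16−17.30)²/17.30 + (24−23.22)²/23.22 = 0.2767
df = 2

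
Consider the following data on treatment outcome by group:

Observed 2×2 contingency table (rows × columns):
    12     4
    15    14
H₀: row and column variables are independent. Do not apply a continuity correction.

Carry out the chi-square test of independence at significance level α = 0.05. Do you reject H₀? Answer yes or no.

reject H₀: no

Row totals [16, 29], col totals [27, 18], n=45
χ² = (12−9.60)²/9.60 + (4−6.40)²/6.40 + (15−17.40)²/17.40 + (14−11.60)²/11.60 = 2.3276
df = 1
p-value (upper-tail) = 0.12710
At α=0.05: p ≥ α → fail to reject H₀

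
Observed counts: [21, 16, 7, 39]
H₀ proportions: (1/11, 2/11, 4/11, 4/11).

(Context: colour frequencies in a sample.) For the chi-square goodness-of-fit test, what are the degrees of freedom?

df = k − 1 = 4 − 1 = 3

degrees of freedom = 3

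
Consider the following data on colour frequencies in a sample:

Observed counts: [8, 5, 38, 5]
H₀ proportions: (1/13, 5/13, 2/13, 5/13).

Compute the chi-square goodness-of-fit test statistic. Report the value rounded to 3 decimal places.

n = 56; E_i = n·p_i = [4.31, 21.54, 8.62, 21.54]
χ² = (8−4.31)²/4.31 + (5−21.54)²/21.54 + (38−8.62)²/8.62 + (5−21.54)²/21.54 = 128.7857
df = 3

test statistic = 128.786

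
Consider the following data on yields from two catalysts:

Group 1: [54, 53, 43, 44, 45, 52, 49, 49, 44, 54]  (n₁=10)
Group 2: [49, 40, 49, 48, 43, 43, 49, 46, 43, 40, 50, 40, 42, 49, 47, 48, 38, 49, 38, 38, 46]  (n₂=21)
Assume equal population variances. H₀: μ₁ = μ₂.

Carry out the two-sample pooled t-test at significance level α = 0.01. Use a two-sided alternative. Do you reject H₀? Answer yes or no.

x̄₁=48.700, s₁=4.423, n₁=10
x̄₂=44.524, s₂=4.285, n₂=21
s_p² = [9·4.423² + 20·4.285²]/29 = 18.7358
SE = √(s_p²·(1/10+1/21)) = 1.6631
t = (48.700−44.524)/1.6631 = 2.5112
df = 29
p-value (two-sided) = 0.01786
At α=0.01: p ≥ α → fail to reject H₀

reject H₀: no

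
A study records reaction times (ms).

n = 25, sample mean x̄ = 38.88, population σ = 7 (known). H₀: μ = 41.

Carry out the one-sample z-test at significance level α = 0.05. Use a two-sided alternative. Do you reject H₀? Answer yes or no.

reject H₀: no

SE = σ/√n = 7/√25 = 1.4000
z = (x̄−μ₀)/SE = (38.88−41)/1.4000 = -1.5143
p-value (two-sided) = 0.12995
At α=0.05: p ≥ α → fail to reject H₀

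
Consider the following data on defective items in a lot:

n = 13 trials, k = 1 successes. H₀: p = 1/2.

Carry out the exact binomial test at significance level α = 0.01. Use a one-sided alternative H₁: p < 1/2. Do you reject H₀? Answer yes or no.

Exact binomial: n=13, k=1, p₀=1/2=0.5000
P(X≤1) from Σ C(n,i)·p₀^i·(1−p₀)^(n−i)
p-value (one-sided, H₁ less) = 0.00171
At α=0.01: p < α → reject H₀

reject H₀: yes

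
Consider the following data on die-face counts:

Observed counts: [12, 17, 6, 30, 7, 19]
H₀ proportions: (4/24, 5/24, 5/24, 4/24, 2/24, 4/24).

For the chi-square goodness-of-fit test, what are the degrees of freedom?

df = k − 1 = 6 − 1 = 5

degrees of freedom = 5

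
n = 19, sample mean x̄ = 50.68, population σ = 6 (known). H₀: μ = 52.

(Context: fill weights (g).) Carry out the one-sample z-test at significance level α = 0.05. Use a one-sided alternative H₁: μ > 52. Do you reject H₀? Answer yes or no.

SE = σ/√n = 6/√19 = 1.3765
z = (x̄−μ₀)/SE = (50.68−52)/1.3765 = -0.9590
p-value (one-sided, H₁ greater) = 0.83121
At α=0.05: p ≥ α → fail to reject H₀

reject H₀: no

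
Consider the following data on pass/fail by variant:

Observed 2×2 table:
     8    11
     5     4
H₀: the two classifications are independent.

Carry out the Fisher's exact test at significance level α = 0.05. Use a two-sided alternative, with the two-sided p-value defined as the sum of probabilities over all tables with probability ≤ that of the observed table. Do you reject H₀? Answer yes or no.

reject H₀: no

Margins: r₁=19, r₂=9, c₁=13, c₂=15, n=28
p_obs = C(19,8)·C(9,5)/C(28,13); sum pmf over tables with pmf ≤ p_obs
p-value (two-sided) = 0.68913
At α=0.05: p ≥ α → fail to reject H₀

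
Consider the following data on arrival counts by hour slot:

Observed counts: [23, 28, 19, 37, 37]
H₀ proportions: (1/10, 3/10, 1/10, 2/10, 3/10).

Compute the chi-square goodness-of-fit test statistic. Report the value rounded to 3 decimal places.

n = 144; E_i = n·p_i = [14.40, 43.20, 14.40, 28.80, 43.20]
χ² = (23−14.40)²/14.40 + (28−43.20)²/43.20 + (19−14.40)²/14.40 + (37−28.80)²/28.80 + (37−43.20)²/43.20 = 15.1782
df = 4

test statistic = 15.178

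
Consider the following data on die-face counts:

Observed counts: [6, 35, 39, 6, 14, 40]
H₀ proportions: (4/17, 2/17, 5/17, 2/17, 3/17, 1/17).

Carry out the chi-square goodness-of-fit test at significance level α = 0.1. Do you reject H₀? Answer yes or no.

reject H₀: yes

n = 140; E_i = n·p_i = [32.94, 16.47, 41.18, 16.47, 24.71, 8.24]
χ² = (6−32.94)²/32.94 + (35−16.47)²/16.47 + (39−41.18)²/41.18 + (6−16.47)²/16.47 + (14−24.71)²/24.71 + (40−8.24)²/8.24 = 176.8112
df = 5
p-value (upper-tail) = 0.00000
At α=0.1: p < α → reject H₀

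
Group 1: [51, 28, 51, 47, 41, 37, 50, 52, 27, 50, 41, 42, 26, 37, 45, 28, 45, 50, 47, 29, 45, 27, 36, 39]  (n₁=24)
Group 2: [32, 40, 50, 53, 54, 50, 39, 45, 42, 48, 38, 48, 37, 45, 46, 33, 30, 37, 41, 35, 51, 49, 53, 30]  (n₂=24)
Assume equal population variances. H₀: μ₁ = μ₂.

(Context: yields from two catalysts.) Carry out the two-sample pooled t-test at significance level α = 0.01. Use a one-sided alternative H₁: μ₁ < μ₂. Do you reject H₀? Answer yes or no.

reject H₀: no

x̄₁=40.458, s₁=8.939, n₁=24
x̄₂=42.750, s₂=7.617, n₂=24
s_p² = [23·8.939² + 23·7.617²]/46 = 68.9665
SE = √(s_p²·(1/24+1/24)) = 2.3973
t = (40.458−42.750)/2.3973 = -0.9559
df = 46
p-value (one-sided, H₁ less) = 0.17205
At α=0.01: p ≥ α → fail to reject H₀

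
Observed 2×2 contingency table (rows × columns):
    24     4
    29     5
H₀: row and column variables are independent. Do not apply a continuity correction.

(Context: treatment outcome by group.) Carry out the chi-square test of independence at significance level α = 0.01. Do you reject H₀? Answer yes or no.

reject H₀: no

Row totals [28, 34], col totals [53, 9], n=62
χ² = (24−23.94)²/23.94 + (4−4.06)²/4.06 + (29−29.06)²/29.06 + (5−4.94)²/4.94 = 0.0022
df = 1
p-value (upper-tail) = 0.96272
At α=0.01: p ≥ α → fail to reject H₀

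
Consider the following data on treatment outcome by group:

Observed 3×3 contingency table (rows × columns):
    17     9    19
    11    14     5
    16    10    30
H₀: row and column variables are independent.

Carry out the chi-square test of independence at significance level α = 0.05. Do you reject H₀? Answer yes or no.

Row totals [45, 30, 56], col totals [44, 33, 54], n=131
χ² = (17−15.11)²/15.11 + (9−11.34)²/11.34 + (19−18.55)²/18.55 + (11−10.08)²/10.08 + (14−7.56)²/7.56 + (5−12.37)²/12.37 + (16−18.81)²/18.81 + (10−14.11)²/14.11 + (30−23.08)²/23.08 = 14.3800
df = 4
p-value (upper-tail) = 0.00618
At α=0.05: p < α → reject H₀

reject H₀: yes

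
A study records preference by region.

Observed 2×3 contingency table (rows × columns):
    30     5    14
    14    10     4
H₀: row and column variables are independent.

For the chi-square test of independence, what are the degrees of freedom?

df = (r−1)(c−1) = (2−1)·(3−1) = 2

degrees of freedom = 2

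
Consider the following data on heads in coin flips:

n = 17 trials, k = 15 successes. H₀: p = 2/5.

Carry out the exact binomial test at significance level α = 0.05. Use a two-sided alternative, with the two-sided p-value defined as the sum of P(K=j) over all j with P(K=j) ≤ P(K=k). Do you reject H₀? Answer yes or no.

reject H₀: yes

Exact binomial: n=17, k=15, p₀=2/5=0.4000
P(X=j) = C(n,j)·p₀^j·(1−p₀)^(n−j); p = Σ P(X=j) over j with P(X=j) ≤ P(X=15)
p-value (two-sided) = 0.00006
At α=0.05: p < α → reject H₀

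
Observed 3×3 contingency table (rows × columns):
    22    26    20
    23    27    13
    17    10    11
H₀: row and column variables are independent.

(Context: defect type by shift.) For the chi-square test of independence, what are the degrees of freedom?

degrees of freedom = 4

df = (r−1)(c−1) = (3−1)·(3−1) = 4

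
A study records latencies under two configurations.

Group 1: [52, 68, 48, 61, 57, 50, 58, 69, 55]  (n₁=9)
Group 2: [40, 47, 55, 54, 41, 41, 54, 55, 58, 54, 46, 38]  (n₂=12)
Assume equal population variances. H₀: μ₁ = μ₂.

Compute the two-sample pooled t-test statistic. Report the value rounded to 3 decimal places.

test statistic = 2.795

x̄₁=57.556, s₁=7.401, n₁=9
x̄₂=48.583, s₂=7.192, n₂=12
s_p² = [8·7.401² + 11·7.192²]/19 = 53.0073
SE = √(s_p²·(1/9+1/12)) = 3.2104
t = (57.556−48.583)/3.2104 = 2.7947
df = 19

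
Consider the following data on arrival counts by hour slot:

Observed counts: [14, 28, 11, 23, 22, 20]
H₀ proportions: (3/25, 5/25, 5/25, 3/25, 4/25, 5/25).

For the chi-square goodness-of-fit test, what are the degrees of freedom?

df = k − 1 = 6 − 1 = 5

degrees of freedom = 5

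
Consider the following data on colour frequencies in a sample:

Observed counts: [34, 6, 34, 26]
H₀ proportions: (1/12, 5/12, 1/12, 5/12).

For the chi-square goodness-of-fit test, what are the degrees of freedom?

df = k − 1 = 4 − 1 = 3

degrees of freedom = 3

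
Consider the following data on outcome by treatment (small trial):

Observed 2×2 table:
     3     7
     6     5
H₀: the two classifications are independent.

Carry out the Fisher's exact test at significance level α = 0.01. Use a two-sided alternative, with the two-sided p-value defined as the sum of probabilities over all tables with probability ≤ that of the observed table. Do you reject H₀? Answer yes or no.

Margins: r₁=10, r₂=11, c₁=9, c₂=12, n=21
p_obs = C(10,3)·C(11,6)/C(21,9); sum pmf over tables with pmf ≤ p_obs
p-value (two-sided) = 0.38700
At α=0.01: p ≥ α → fail to reject H₀

reject H₀: no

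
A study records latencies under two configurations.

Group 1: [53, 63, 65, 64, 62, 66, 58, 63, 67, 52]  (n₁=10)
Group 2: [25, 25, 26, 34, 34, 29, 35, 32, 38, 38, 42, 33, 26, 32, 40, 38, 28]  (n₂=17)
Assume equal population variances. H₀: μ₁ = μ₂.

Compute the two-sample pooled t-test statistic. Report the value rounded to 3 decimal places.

x̄₁=61.300, s₁=5.250, n₁=10
x̄₂=32.647, s₂=5.465, n₂=17
s_p² = [9·5.250² + 16·5.465²]/25 = 29.0393
SE = √(s_p²·(1/10+1/17)) = 2.1476
t = (61.300−32.647)/2.1476 = 13.3419
df = 25

test statistic = 13.342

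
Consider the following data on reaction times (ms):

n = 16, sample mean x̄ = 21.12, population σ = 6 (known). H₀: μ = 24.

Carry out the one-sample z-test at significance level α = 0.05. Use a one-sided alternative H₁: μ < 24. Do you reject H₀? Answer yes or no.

SE = σ/√n = 6/√16 = 1.5000
z = (x̄−μ₀)/SE = (21.12−24)/1.5000 = -1.9200
p-value (one-sided, H₁ less) = 0.02743
At α=0.05: p < α → reject H₀

reject H₀: yes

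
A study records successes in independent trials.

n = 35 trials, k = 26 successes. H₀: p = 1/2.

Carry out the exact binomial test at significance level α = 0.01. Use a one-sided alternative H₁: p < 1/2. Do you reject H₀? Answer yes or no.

Exact binomial: n=35, k=26, p₀=1/2=0.5000
P(X≤26) from Σ C(n,i)·p₀^i·(1−p₀)^(n−i)
p-value (one-sided, H₁ less) = 0.99906
At α=0.01: p ≥ α → fail to reject H₀

reject H₀: no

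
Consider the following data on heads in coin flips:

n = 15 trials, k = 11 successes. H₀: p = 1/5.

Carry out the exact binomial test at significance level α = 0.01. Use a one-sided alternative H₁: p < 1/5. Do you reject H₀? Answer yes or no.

Exact binomial: n=15, k=11, p₀=1/5=0.2000
P(X≤11) from Σ C(n,i)·p₀^i·(1−p₀)^(n−i)
p-value (one-sided, H₁ less) = 1.00000
At α=0.01: p ≥ α → fail to reject H₀

reject H₀: no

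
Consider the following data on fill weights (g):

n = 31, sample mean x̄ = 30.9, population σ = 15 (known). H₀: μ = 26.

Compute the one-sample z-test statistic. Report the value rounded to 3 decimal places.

test statistic = 1.819

SE = σ/√n = 15/√31 = 2.6941
z = (x̄−μ₀)/SE = (30.9−26)/2.6941 = 1.8188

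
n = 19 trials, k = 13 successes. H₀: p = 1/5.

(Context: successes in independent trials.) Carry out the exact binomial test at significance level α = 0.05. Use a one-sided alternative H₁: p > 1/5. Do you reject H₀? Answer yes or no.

Exact binomial: n=19, k=13, p₀=1/5=0.2000
P(X≥13) from Σ C(n,i)·p₀^i·(1−p₀)^(n−i)
p-value (one-sided, H₁ greater) = 0.00001
At α=0.05: p < α → reject H₀

reject H₀: yes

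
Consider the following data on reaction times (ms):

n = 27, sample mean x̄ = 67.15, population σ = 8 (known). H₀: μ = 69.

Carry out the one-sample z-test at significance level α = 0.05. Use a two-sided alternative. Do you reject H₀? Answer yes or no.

reject H₀: no

SE = σ/√n = 8/√27 = 1.5396
z = (x̄−μ₀)/SE = (67.15−69)/1.5396 = -1.2016
p-value (two-sided) = 0.22951
At α=0.05: p ≥ α → fail to reject H₀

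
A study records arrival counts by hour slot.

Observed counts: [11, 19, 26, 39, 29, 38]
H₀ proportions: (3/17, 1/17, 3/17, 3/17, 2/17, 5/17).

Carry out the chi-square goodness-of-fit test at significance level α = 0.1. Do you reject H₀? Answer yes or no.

n = 162; E_i = n·p_i = [28.59, 9.53, 28.59, 28.59, 19.06, 47.65]
χ² = (11−28.59)²/28.59 + (19−9.53)²/9.53 + (26−28.59)²/28.59 + (39−28.59)²/28.59 + (29−19.06)²/19.06 + (38−47.65)²/47.65 = 31.3977
df = 5
p-value (upper-tail) = 0.00001
At α=0.1: p < α → reject H₀

reject H₀: yes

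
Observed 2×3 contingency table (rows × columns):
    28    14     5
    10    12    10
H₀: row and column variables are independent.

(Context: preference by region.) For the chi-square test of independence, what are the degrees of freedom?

degrees of freedom = 2

df = (r−1)(c−1) = (2−1)·(3−1) = 2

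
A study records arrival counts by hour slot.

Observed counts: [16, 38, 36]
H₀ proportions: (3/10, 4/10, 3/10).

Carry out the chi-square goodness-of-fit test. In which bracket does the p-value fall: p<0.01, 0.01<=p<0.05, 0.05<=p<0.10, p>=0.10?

p-value bracket: 0.01<=p<0.05

n = 90; E_i = n·p_i = [27.00, 36.00, 27.00]
χ² = (16−27.00)²/27.00 + (38−36.00)²/36.00 + (36−27.00)²/27.00 = 7.5926
df = 2
p-value (upper-tail) = 0.02245
→ bracket: 0.01<=p<0.05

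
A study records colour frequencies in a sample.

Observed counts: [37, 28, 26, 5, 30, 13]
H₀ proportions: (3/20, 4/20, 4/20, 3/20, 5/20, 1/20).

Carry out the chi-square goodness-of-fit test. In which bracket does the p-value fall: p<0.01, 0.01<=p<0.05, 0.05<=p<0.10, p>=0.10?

n = 139; E_i = n·p_i = [20.85, 27.80, 27.80, 20.85, 34.75, 6.95]
χ² = (37−20.85)²/20.85 + (28−27.80)²/27.80 + (26−27.80)²/27.80 + (5−20.85)²/20.85 + (30−34.75)²/34.75 + (13−6.95)²/6.95 = 30.5923
df = 5
p-value (upper-tail) = 0.00001
→ bracket: p<0.01

p-value bracket: p<0.01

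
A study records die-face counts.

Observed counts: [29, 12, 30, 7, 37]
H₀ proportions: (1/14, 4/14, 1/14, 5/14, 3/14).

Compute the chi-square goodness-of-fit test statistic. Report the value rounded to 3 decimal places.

n = 115; E_i = n·p_i = [8.21, 32.86, 8.21, 41.07, 24.64]
χ² = (29−8.21)²/8.21 + (12−32.86)²/32.86 + (30−8.21)²/8.21 + (7−41.07)²/41.07 + (37−24.64)²/24.64 = 158.0771
df = 4

test statistic = 158.077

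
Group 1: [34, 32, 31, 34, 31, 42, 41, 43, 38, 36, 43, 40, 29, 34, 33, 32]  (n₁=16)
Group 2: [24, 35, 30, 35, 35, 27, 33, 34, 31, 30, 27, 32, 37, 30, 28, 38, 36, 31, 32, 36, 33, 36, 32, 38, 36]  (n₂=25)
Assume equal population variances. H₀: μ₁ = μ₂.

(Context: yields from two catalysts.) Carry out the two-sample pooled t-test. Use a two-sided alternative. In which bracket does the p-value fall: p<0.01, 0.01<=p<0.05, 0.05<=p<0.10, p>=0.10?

x̄₁=35.812, s₁=4.694, n₁=16
x̄₂=32.640, s₂=3.695, n₂=25
s_p² = [15·4.694² + 24·3.695²]/39 = 16.8769
SE = √(s_p²·(1/16+1/25)) = 1.3152
t = (35.812−32.640)/1.3152 = 2.4121
df = 39
p-value (two-sided) = 0.02067
→ bracket: 0.01<=p<0.05

p-value bracket: 0.01<=p<0.05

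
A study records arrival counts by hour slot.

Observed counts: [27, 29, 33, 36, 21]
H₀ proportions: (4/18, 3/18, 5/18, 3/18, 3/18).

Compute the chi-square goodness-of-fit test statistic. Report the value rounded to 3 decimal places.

test statistic = 9.266

n = 146; E_i = n·p_i = [32.44, 24.33, 40.56, 24.33, 24.33]
χ² = (27−32.44)²/32.44 + (29−24.33)²/24.33 + (33−40.56)²/40.56 + (36−24.33)²/24.33 + (21−24.33)²/24.33 = 9.2664
df = 4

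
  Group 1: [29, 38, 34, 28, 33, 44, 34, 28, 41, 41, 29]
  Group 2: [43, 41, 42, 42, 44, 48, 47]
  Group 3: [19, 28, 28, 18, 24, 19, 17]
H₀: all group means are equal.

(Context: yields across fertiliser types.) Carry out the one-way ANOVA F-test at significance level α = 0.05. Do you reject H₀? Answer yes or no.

reject H₀: yes

Group means [34.45, 43.86, 21.86], grand mean 33.560
SSB = Σnᵢ(x̄ᵢ−x̄)² = 1709.718; SSW = ΣΣ(x−x̄ᵢ)² = 512.442
MSB = 1709.718/2 = 854.8592; MSW = 512.442/22 = 23.2928
F = MSB/MSW = 36.7006
df = (2, 22)
p-value (upper-tail) = 0.00000
At α=0.05: p < α → reject H₀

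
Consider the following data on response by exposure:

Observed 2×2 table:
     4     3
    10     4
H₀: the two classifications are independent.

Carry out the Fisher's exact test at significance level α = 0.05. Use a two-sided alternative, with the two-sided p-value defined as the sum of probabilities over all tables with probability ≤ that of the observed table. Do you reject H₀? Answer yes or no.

Margins: r₁=7, r₂=14, c₁=14, c₂=7, n=21
p_obs = C(7,4)·C(14,10)/C(21,14); sum pmf over tables with pmf ≤ p_obs
p-value (two-sided) = 0.63844
At α=0.05: p ≥ α → fail to reject H₀

reject H₀: no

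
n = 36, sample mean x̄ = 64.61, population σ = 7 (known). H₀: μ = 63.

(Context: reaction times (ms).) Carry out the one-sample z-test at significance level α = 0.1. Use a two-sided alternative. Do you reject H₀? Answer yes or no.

reject H₀: no

SE = σ/√n = 7/√36 = 1.1667
z = (x̄−μ₀)/SE = (64.61−63)/1.1667 = 1.3800
p-value (two-sided) = 0.16759
At α=0.1: p ≥ α → fail to reject H₀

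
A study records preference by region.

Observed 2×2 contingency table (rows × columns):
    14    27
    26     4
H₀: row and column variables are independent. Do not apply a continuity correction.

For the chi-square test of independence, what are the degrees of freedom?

degrees of freedom = 1

df = (r−1)(c−1) = (2−1)·(2−1) = 1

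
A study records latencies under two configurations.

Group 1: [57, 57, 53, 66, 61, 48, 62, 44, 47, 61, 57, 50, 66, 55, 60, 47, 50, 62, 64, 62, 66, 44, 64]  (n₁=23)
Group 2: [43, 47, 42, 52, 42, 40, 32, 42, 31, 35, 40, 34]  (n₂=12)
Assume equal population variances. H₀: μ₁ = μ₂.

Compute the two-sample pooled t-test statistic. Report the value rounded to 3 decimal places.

test statistic = 6.692

x̄₁=56.652, s₁=7.358, n₁=23
x̄₂=40.000, s₂=6.179, n₂=12
s_p² = [22·7.358² + 11·6.179²]/33 = 48.8248
SE = √(s_p²·(1/23+1/12)) = 2.4883
t = (56.652−40.000)/2.4883 = 6.6922
df = 33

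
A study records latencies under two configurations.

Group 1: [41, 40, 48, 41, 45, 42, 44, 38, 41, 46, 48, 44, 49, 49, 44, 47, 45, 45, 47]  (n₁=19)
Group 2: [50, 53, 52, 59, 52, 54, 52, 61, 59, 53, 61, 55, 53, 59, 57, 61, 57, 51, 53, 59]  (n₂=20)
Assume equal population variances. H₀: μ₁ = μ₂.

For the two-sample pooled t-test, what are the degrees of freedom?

df = n₁ + n₂ − 2 = 19 + 20 − 2 = 37

degrees of freedom = 37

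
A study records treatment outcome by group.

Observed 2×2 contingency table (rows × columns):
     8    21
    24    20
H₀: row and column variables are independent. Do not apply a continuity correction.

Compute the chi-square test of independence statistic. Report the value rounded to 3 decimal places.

Row totals [29, 44], col totals [32, 41], n=73
χ² = (8−12.71)²/12.71 + (21−16.29)²/16.29 + (24−19.29)²/19.29 + (20−24.71)²/24.71 = 5.1601
df = 1

test statistic = 5.160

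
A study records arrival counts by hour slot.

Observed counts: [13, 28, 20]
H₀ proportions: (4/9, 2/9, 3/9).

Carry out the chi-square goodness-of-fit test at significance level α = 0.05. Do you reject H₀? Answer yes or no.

reject H₀: yes

n = 61; E_i = n·p_i = [27.11, 13.56, 20.33]
χ² = (13−27.11)²/27.11 + (28−13.56)²/13.56 + (20−20.33)²/20.33 = 22.7418
df = 2
p-value (upper-tail) = 0.00001
At α=0.05: p < α → reject H₀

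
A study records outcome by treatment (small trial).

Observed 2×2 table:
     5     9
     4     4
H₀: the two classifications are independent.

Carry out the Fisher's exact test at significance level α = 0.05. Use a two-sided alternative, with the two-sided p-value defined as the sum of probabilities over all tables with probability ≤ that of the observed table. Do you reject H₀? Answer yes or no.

Margins: r₁=14, r₂=8, c₁=9, c₂=13, n=22
p_obs = C(14,5)·C(8,4)/C(22,9); sum pmf over tables with pmf ≤ p_obs
p-value (two-sided) = 0.66192
At α=0.05: p ≥ α → fail to reject H₀

reject H₀: no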